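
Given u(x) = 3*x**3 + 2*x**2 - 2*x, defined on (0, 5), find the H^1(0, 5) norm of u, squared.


||u||_{H^1}^2 = 3915970/21

The H^1 norm (squared) on an interval (0, L) is
  ||u||_{H^1}^2 = ∫_0^L u(x)^2 dx + ∫_0^L u'(x)^2 dx.
Compute u'(x) = 9*x**2 + 4*x - 2.
Then u(x)^2 = 9*x**6 + 12*x**5 - 8*x**4 - 8*x**3 + 4*x**2 and u'(x)^2 = 81*x**4 + 72*x**3 - 20*x**2 - 16*x + 4.
Integrate each monomial from 0 to 5 using ∫_0^5 c·x^n dx = c·5^(n+1)/(n+1):
  ∫_0^5 u(x)^2 dx = ∫_0^5 (9*x^6 + 12*x^5 - 8*x^4 - 8*x^3 + 4*x^2) dx. Term by term:
    ∫_0^5 9*x^6 dx = 703125/7;  ∫_0^5 12*x^5 dx = 31250;  ∫_0^5 -8*x^4 dx = -5000;
    ∫_0^5 -8*x^3 dx = -1250;  ∫_0^5 4*x^2 dx = 500/3.
  Sum: 703125/7 + 31250 − 5000 − 1250 + 500/3 = 2637875/21.
  ∫_0^5 u'(x)^2 dx = ∫_0^5 (81*x^4 + 72*x^3 - 20*x^2 - 16*x + 4) dx. Term by term:
    ∫_0^5 81*x^4 dx = 50625;  ∫_0^5 72*x^3 dx = 11250;  ∫_0^5 -20*x^2 dx = -2500/3;
    ∫_0^5 -16*x dx = -200;  ∫_0^5 4 dx = 20.
  Sum: 50625 + 11250 − 2500/3 − 200 + 20 = 182585/3.
Adding: ||u||_{H^1}^2 = 2637875/21 + 182585/3 = 3915970/21.


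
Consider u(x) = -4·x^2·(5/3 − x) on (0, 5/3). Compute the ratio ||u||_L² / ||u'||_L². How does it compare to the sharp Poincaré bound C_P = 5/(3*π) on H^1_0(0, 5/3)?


||u||_L² / ||u'||_L² = 5*sqrt(14)/42 < C_P = 5/(3*π).

u(x) = -4·x^2·(5/3 − x), so u'(x) = 4*x*(9*x - 10)/3.
u(x) = -4·x^2·(5/3 − x) vanishes at x = 0 and x = 5/3, so u ∈ H^1_0(0, 5/3). Differentiate via the product rule and integrate the resulting polynomials term by term.
  ∫_0^5/3 u² dx = ∫_0^5/3 (16*x^6 - 160*x^5/3 + 400*x^4/9) dx. Term by term:
    ∫_0^5/3 16*x^6 dx = 1250000/15309;  ∫_0^5/3 -160*x^5/3 dx = -1250000/6561;  ∫_0^5/3 400*x^4/9 dx = 250000/2187.
  Sum: 1250000/15309 − 1250000/6561 + 250000/2187 = 250000/45927.
  ∫_0^5/3 (u')² dx = ∫_0^5/3 (144*x^4 - 320*x^3 + 1600*x^2/9) dx. Term by term:
    ∫_0^5/3 144*x^4 dx = 10000/27;  ∫_0^5/3 -320*x^3 dx = -50000/81;  ∫_0^5/3 1600*x^2/9 dx = 200000/729.
  Sum: 10000/27 − 50000/81 + 200000/729 = 20000/729.
∫_0^5/3 u² dx = 250000/45927, so ||u||_L² = 500*sqrt(7)/567.
∫_0^5/3 (u')² dx = 20000/729, so ||u'||_L² = 100*sqrt(2)/27.
Ratio ||u||_L² / ||u'||_L² = 5*sqrt(14)/42.
Sharp Poincaré constant on H^1_0(0, 5/3) is C_P = L/π = 5/(3*π), achieved by sin(3*π/5·x).
A polynomial bump cannot attain the sharp Poincaré constant (only the first sine eigenfunction does), so the ratio is strictly less than C_P, consistent with ||u||_L² ≤ C_P ||u'||_L².


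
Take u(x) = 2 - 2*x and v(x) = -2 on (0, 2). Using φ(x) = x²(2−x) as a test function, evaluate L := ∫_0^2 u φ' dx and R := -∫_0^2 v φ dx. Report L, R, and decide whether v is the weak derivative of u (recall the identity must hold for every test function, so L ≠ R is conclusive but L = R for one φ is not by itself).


LHS = 8/3, RHS = 8/3. Yes, v = u' weakly.

u(x) = 2 - 2*x, classical derivative u'(x) = -2.
φ(x) = x²(2−x), so φ'(x) = x*(4 - 3*x).
Note φ(0) = φ(2) = 0, so the boundary term u·φ vanishes.
LHS = ∫_0^2 u(x) φ'(x) dx = ∫_0^2 (6*x^3 - 14*x^2 + 8*x) dx. Term by term:
  ∫_0^2 6*x^3 dx = 24;  ∫_0^2 -14*x^2 dx = -112/3;  ∫_0^2 8*x dx = 16.
Sum: 24 − 112/3 + 16 = 8/3.
So LHS = 8/3.
∫_0^2 v(x) φ(x) dx = ∫_0^2 (2*x^3 - 4*x^2) dx. Term by term:
  ∫_0^2 2*x^3 dx = 8;  ∫_0^2 -4*x^2 dx = -32/3.
Sum: 8 − 32/3 = -8/3.
So RHS = -∫_0^2 v(x) φ(x) dx = 8/3.
LHS = RHS, so the identity holds for this test φ.
Moreover u is smooth here and v(x) = u'(x) = -2 pointwise, so the identity holds for every test function. Hence v is the weak derivative of u.


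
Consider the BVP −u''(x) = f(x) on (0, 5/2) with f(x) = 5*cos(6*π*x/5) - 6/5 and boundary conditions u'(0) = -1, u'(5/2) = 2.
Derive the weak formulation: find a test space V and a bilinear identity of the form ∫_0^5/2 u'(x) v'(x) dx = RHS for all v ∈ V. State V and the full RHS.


V = H^1(0, 5/2) (v unrestricted at boundary; u is determined up to an additive constant); weak form: ∫_0^5/2 u'v' dx = ∫_0^5/2 (5*cos(6*π*x/5) - 6/5) v dx + 2·v(5/2) + v(0) for all v ∈ V.

Multiply both sides by a test function v and integrate from 0 to 5/2:
  ∫_0^5/2 −u''(x) v(x) dx = ∫_0^5/2 f(x) v(x) dx.
Integrate the LHS by parts once:
  ∫_0^5/2 −u'' v dx = −[u'(x) v(x)]_0^5/2 + ∫_0^5/2 u'(x) v'(x) dx.
Thus ∫_0^5/2 u'(x) v'(x) dx = ∫_0^5/2 f(x) v(x) dx + [u'(x) v(x)]_0^5/2.
Choose V so that boundary terms are either known or forced to vanish.
u has inhomogeneous Neumann u'(0) = -1, u'(5/2) = 2. [u' v]_0^5/2 = (2)·v(5/2) − (-1)·v(0) = 2·v(5/2) + v(0). Take V = H^1(0, 5/2); boundary term becomes part of RHS.
Weak formulation: find u (satisfying any essential BC) such that ∫_0^5/2 u'(x) v'(x) dx = ∫_0^5/2 f v dx + 2·v(5/2) + v(0) for all v ∈ V (Neumann data are natural BCs: they enter the RHS as boundary terms).
Substituting f(x) = 5*cos(6*π*x/5) - 6/5, the right-hand side is ∫_0^5/2 (5*cos(6*π*x/5) - 6/5) v dx + 2·v(5/2) + v(0).
Compatibility check (pure Neumann): taking v ≡ 1 ∈ V gives 0 = ∫_0^5/2 f dx + (2) − (-1), i.e. ∫_0^5/2 f dx must equal u'(0) − u'(5/2) = -3. Indeed ∫_0^5/2 (5*cos(6*π*x/5) - 6/5) dx = -3, so the data are compatible. The solution is then unique only up to an additive constant (fix it e.g. by requiring ∫_0^5/2 u dx = 0).


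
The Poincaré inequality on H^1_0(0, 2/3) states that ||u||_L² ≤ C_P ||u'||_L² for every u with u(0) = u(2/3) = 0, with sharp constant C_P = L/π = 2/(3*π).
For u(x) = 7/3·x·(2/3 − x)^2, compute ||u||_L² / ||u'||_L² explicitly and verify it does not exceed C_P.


||u||_L² / ||u'||_L² = sqrt(14)/21 < C_P = 2/(3*π).

u(x) = 7/3·x·(2/3 − x)^2, so u'(x) = 7*x^2 - 56*x/9 + 28/27.
u(x) = 7/3·x·(2/3 − x)^2 vanishes at x = 0 and x = 2/3, so u ∈ H^1_0(0, 2/3). Differentiate via the product rule and integrate the resulting polynomials term by term.
  ∫_0^2/3 u² dx = ∫_0^2/3 (49*x^6/9 - 392*x^5/27 + 392*x^4/27 - 1568*x^3/243 + 784*x^2/729) dx. Term by term:
    ∫_0^2/3 49*x^6/9 dx = 896/19683;  ∫_0^2/3 -392*x^5/27 dx = -12544/59049;  ∫_0^2/3 392*x^4/27 dx = 12544/32805;
    ∫_0^2/3 -1568*x^3/243 dx = -6272/19683;  ∫_0^2/3 784*x^2/729 dx = 6272/59049.
  Sum: 896/19683 − 12544/59049 + 12544/32805 − 6272/19683 + 6272/59049 = 896/295245.
  ∫_0^2/3 (u')² dx = ∫_0^2/3 (49*x^4 - 784*x^3/9 + 4312*x^2/81 - 3136*x/243 + 784/729) dx. Term by term:
    ∫_0^2/3 49*x^4 dx = 1568/1215;  ∫_0^2/3 -784*x^3/9 dx = -3136/729;  ∫_0^2/3 4312*x^2/81 dx = 34496/6561;
    ∫_0^2/3 -3136*x/243 dx = -6272/2187;  ∫_0^2/3 784/729 dx = 1568/2187.
  Sum: 1568/1215 − 3136/729 + 34496/6561 − 6272/2187 + 1568/2187 = 3136/32805.
∫_0^2/3 u² dx = 896/295245, so ||u||_L² = 8*sqrt(70)/1215.
∫_0^2/3 (u')² dx = 3136/32805, so ||u'||_L² = 56*sqrt(5)/405.
Ratio ||u||_L² / ||u'||_L² = sqrt(14)/21.
Sharp Poincaré constant on H^1_0(0, 2/3) is C_P = L/π = 2/(3*π), achieved by sin(3*π/2·x).
A polynomial bump cannot attain the sharp Poincaré constant (only the first sine eigenfunction does), so the ratio is strictly less than C_P, consistent with ||u||_L² ≤ C_P ||u'||_L².


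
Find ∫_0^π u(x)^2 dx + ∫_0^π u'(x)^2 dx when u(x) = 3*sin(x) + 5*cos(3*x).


||u||_{H^1(0,π)}^2 = 134*π

u'(x) = -15*sin(3*x) + 3*cos(x).
Expand u² and (u')² and integrate term by term on (0, π), using: for integers n ≥ 1, ∫_0^π sin²(nx) dx = ∫_0^π cos²(nx) dx = π/2; for n ≠ n', ∫_0^π sin(nx)sin(n'x) dx = ∫_0^π cos(nx)cos(n'x) dx = 0; and by product-to-sum, ∫_0^π sin(nx)cos(n'x) dx = ½∫_0^π [sin((n+n')x) + sin((n−n')x)] dx, which is 0 when n+n' is even and 2n/(n²−n'²) when n+n' is odd (it need not vanish on (0, π)).
  u² squared terms: (3)²·∫sin(x)² dx = 9·π/2 = 9*π/2;  (5)²·∫cos(3x)² dx = 25·π/2 = 25*π/2.
  u² cross terms: 2·(3)·(5)·∫sin(x)·cos(3x) dx = 30·(0) = 0.
  So ∫_0^π u² dx = 9*π/2 + 25*π/2 + 0 = 17*π.
  (u')² squared terms: (-15)²·∫sin(3x)² dx = 225·π/2 = 225*π/2;  (3)²·∫cos(x)² dx = 9·π/2 = 9*π/2.
  (u')² cross terms: 2·(-15)·(3)·∫sin(3x)·cos(x) dx = -90·(0) = 0.
  So ∫_0^π (u')² dx = 225*π/2 + 9*π/2 + 0 = 117*π.
||u||_{H^1}^2 = (17*π) + (117*π) = 134*π.


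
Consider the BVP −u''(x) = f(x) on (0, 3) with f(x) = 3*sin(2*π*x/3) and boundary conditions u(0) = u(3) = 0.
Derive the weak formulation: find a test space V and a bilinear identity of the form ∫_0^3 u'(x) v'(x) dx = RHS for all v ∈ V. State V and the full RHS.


V = H^1_0(0, 3) (so v(0) = v(3) = 0); weak form: ∫_0^3 u'v' dx = ∫_0^3 (3*sin(2*π*x/3)) v dx for all v ∈ V.

Multiply both sides by a test function v and integrate from 0 to 3:
  ∫_0^3 −u''(x) v(x) dx = ∫_0^3 f(x) v(x) dx.
Integrate the LHS by parts once:
  ∫_0^3 −u'' v dx = −[u'(x) v(x)]_0^3 + ∫_0^3 u'(x) v'(x) dx.
Thus ∫_0^3 u'(x) v'(x) dx = ∫_0^3 f(x) v(x) dx + [u'(x) v(x)]_0^3.
Choose V so that boundary terms are either known or forced to vanish.
u is Dirichlet: u(0) = u(3) = 0. Let V = H^1_0(0, 3); then v(0) = v(3) = 0, and [u' v]_0^3 = 0.
Weak formulation: find u (satisfying any essential BC) such that ∫_0^3 u'(x) v'(x) dx = ∫_0^3 f v dx for all v ∈ V.
Substituting f(x) = 3*sin(2*π*x/3), the right-hand side is ∫_0^3 (3*sin(2*π*x/3)) v dx.


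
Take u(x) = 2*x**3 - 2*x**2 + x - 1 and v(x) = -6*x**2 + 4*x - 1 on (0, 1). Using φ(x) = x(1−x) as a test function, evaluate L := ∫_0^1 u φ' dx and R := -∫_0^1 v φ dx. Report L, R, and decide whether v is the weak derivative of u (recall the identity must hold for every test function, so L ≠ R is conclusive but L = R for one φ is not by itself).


LHS = -2/15, RHS = 2/15. No, v is not the weak derivative of u.

u(x) = 2*x**3 - 2*x**2 + x - 1, classical derivative u'(x) = 6*x**2 - 4*x + 1.
φ(x) = x(1−x), so φ'(x) = 1 - 2*x.
Note φ(0) = φ(1) = 0, so the boundary term u·φ vanishes.
LHS = ∫_0^1 u(x) φ'(x) dx = ∫_0^1 (-4*x^4 + 6*x^3 - 4*x^2 + 3*x - 1) dx. Term by term:
  ∫_0^1 -4*x^4 dx = -4/5;  ∫_0^1 6*x^3 dx = 3/2;  ∫_0^1 -4*x^2 dx = -4/3;
  ∫_0^1 3*x dx = 3/2;  ∫_0^1 -1 dx = -1.
Sum: -4/5 + 3/2 − 4/3 + 3/2 − 1 = -2/15.
So LHS = -2/15.
∫_0^1 v(x) φ(x) dx = ∫_0^1 (6*x^4 - 10*x^3 + 5*x^2 - x) dx. Term by term:
  ∫_0^1 6*x^4 dx = 6/5;  ∫_0^1 -10*x^3 dx = -5/2;  ∫_0^1 5*x^2 dx = 5/3;
  ∫_0^1 -x dx = -1/2.
Sum: 6/5 − 5/2 + 5/3 − 1/2 = -2/15.
So RHS = -∫_0^1 v(x) φ(x) dx = 2/15.
LHS − RHS = -4/15 ≠ 0, so the identity fails.
(For a valid weak derivative the identity must hold for EVERY test function, in particular this one. The failure shows v is NOT the weak derivative of u.)
Correct weak derivative would be u'(x) = 6*x**2 - 4*x + 1.


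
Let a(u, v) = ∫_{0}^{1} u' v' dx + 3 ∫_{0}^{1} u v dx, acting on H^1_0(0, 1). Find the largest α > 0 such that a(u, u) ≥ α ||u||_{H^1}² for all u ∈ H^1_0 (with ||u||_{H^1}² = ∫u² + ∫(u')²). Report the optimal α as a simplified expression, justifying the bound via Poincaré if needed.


α = 1

Coercivity of a(·,·) on H^1_0(0, 1) means a(u, u) ≥ α ||u||_{H^1}² for every u ∈ H^1_0.
The interval has length L = 1, and Poincaré/coercivity depend only on L. Here a(u, u) = ∫(u')² + (3)·∫u².
Here c = 3 ≥ 1, so a(u,u) = ∫(u')² + c∫u² ≥ ∫(u')² + ∫u² = ||u||_{H^1}², i.e. α = 1 works. No larger α is possible: a(u,u) ≥ α||u||_{H^1}² means (1−α)∫(u')² ≥ (α−c)∫u², and for the modes u_n = sin(nπ(x−x₀)/L) (x₀ the left endpoint) one has ∫u_n²/∫(u_n')² = (L/(nπ))² → 0, so a(u_n,u_n)/||u_n||_{H^1}² → 1. Hence the optimal constant is α = 1.
Therefore α = 1.


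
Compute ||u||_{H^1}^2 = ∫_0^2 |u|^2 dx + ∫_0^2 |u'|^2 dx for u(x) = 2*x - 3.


||u||_{H^1}^2 = 38/3

The H^1 norm (squared) on an interval (0, L) is
  ||u||_{H^1}^2 = ∫_0^L u(x)^2 dx + ∫_0^L u'(x)^2 dx.
Compute u'(x) = 2.
Then u(x)^2 = 4*x**2 - 12*x + 9 and u'(x)^2 = 4.
Integrate each monomial from 0 to 2 using ∫_0^2 c·x^n dx = c·2^(n+1)/(n+1):
  ∫_0^2 u(x)^2 dx = ∫_0^2 (4*x^2 - 12*x + 9) dx. Term by term:
    ∫_0^2 4*x^2 dx = 32/3;  ∫_0^2 -12*x dx = -24;  ∫_0^2 9 dx = 18.
  Sum: 32/3 − 24 + 18 = 14/3.
  ∫_0^2 u'(x)^2 dx = ∫_0^2 (4) dx. Term by term:
    ∫_0^2 4 dx = 8.
Adding: ||u||_{H^1}^2 = 14/3 + 8 = 38/3.


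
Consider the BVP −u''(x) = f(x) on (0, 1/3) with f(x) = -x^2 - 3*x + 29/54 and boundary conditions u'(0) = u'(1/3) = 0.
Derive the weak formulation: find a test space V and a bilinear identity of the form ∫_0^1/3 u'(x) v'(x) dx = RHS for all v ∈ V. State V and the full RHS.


V = H^1(0, 1/3) (no boundary constraint on v; u is determined up to an additive constant); weak form: ∫_0^1/3 u'v' dx = ∫_0^1/3 (-x^2 - 3*x + 29/54) v dx for all v ∈ V.

Multiply both sides by a test function v and integrate from 0 to 1/3:
  ∫_0^1/3 −u''(x) v(x) dx = ∫_0^1/3 f(x) v(x) dx.
Integrate the LHS by parts once:
  ∫_0^1/3 −u'' v dx = −[u'(x) v(x)]_0^1/3 + ∫_0^1/3 u'(x) v'(x) dx.
Thus ∫_0^1/3 u'(x) v'(x) dx = ∫_0^1/3 f(x) v(x) dx + [u'(x) v(x)]_0^1/3.
Choose V so that boundary terms are either known or forced to vanish.
u has homogeneous Neumann: u'(0) = u'(1/3) = 0. So [u' v]_0^1/3 = 0·v(1/3) − 0·v(0) = 0 for any v; take V = H^1(0, 1/3).
Weak formulation: find u (satisfying any essential BC) such that ∫_0^1/3 u'(x) v'(x) dx = ∫_0^1/3 f v dx for all v ∈ V (homogeneous Neumann, so boundary terms vanish).
Substituting f(x) = -x^2 - 3*x + 29/54, the right-hand side is ∫_0^1/3 (-x^2 - 3*x + 29/54) v dx.
Compatibility check (pure Neumann): taking v ≡ 1 ∈ V gives 0 = ∫_0^1/3 f dx + (0) − (0), i.e. ∫_0^1/3 f dx must equal u'(0) − u'(1/3) = 0. Indeed ∫_0^1/3 (-x^2 - 3*x + 29/54) dx = 0, so the data are compatible. The solution is then unique only up to an additive constant (fix it e.g. by requiring ∫_0^1/3 u dx = 0).


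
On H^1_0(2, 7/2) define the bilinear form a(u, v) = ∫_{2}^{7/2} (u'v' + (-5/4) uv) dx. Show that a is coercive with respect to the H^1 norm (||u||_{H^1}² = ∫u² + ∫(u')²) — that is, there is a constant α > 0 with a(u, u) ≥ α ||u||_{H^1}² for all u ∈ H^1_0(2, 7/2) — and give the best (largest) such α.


α = (-45 + 16*π^2)/(4*(9 + 4*π^2))

Coercivity of a(·,·) on H^1_0(2, 7/2) means a(u, u) ≥ α ||u||_{H^1}² for every u ∈ H^1_0.
The interval has length L = 3/2, and Poincaré/coercivity depend only on L. Here a(u, u) = ∫(u')² + (-5/4)·∫u².
Here c = -5/4 < 0 with |c| < (π/L)² = 4*π^2/9, so coercivity still holds. The condition a(u,u) ≥ α||u||_{H^1}² reads (1−α)∫(u')² ≥ (α−c)∫u². Any admissible α is ≤ 1 (rapidly oscillating u have ∫u²/∫(u')² → 0), and α = 1 would force 0 ≥ (1−c)∫u², impossible since c < 1; so 1−α > 0. By the sharp Poincaré inequality on H^1_0 of an interval of length L, ∫(u')² ≥ (π/L)²∫u² with equality for the first sine mode sin(π(x−x₀)/L) (x₀ the left endpoint), so the inequality holds for all u iff (1−α)(π/L)² ≥ α − c, i.e. α ≤ ((π/L)² + c)/((π/L)² + 1) = (1 + c(L/π)²)/(1 + (L/π)²). (Direct route, valid since c ≤ 0: Poincaré gives c∫u² ≥ c(L/π)²∫(u')², so a(u,u) ≥ (1 + c(L/π)²)∫(u')², while ||u||_{H^1}² ≤ (1 + (L/π)²)∫(u')²; dividing yields the same α.) With (π/L)² = 4*π^2/9 and c = -5/4, the largest admissible constant is α = ((π/L)² + c)/((π/L)² + 1).
Simplifying, α = (-45 + 16*π^2)/(4*(9 + 4*π^2)).


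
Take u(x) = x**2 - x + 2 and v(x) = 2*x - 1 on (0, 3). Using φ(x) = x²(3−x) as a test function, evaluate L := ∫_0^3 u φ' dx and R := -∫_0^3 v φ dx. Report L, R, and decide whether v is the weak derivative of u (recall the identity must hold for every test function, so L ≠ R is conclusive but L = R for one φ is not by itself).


LHS = -351/20, RHS = -351/20. Yes, v = u' weakly.

u(x) = x**2 - x + 2, classical derivative u'(x) = 2*x - 1.
φ(x) = x²(3−x), so φ'(x) = 3*x*(2 - x).
Note φ(0) = φ(3) = 0, so the boundary term u·φ vanishes.
LHS = ∫_0^3 u(x) φ'(x) dx = ∫_0^3 (-3*x^4 + 9*x^3 - 12*x^2 + 12*x) dx. Term by term:
  ∫_0^3 -3*x^4 dx = -729/5;  ∫_0^3 9*x^3 dx = 729/4;  ∫_0^3 -12*x^2 dx = -108;
  ∫_0^3 12*x dx = 54.
Sum: -729/5 + 729/4 − 108 + 54 = -351/20.
So LHS = -351/20.
∫_0^3 v(x) φ(x) dx = ∫_0^3 (-2*x^4 + 7*x^3 - 3*x^2) dx. Term by term:
  ∫_0^3 -2*x^4 dx = -486/5;  ∫_0^3 7*x^3 dx = 567/4;  ∫_0^3 -3*x^2 dx = -27.
Sum: -486/5 + 567/4 − 27 = 351/20.
So RHS = -∫_0^3 v(x) φ(x) dx = -351/20.
LHS = RHS, so the identity holds for this test φ.
Moreover u is smooth here and v(x) = u'(x) = 2*x - 1 pointwise, so the identity holds for every test function. Hence v is the weak derivative of u.


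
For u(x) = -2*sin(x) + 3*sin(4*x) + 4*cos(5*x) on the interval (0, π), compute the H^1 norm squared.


||u||_{H^1(0,π)}^2 = -1664/3 + 577*π/2

u'(x) = -20*sin(5*x) - 2*cos(x) + 12*cos(4*x).
Expand u² and (u')² and integrate term by term on (0, π), using: for integers n ≥ 1, ∫_0^π sin²(nx) dx = ∫_0^π cos²(nx) dx = π/2; for n ≠ n', ∫_0^π sin(nx)sin(n'x) dx = ∫_0^π cos(nx)cos(n'x) dx = 0; and by product-to-sum, ∫_0^π sin(nx)cos(n'x) dx = ½∫_0^π [sin((n+n')x) + sin((n−n')x)] dx, which is 0 when n+n' is even and 2n/(n²−n'²) when n+n' is odd (it need not vanish on (0, π)).
  u² squared terms: (-2)²·∫sin(x)² dx = 4·π/2 = 2*π;  (3)²·∫sin(4x)² dx = 9·π/2 = 9*π/2;  (4)²·∫cos(5x)² dx = 16·π/2 = 8*π.
  u² cross terms: 2·(-2)·(3)·∫sin(x)·sin(4x) dx = -12·(0) = 0;  2·(-2)·(4)·∫sin(x)·cos(5x) dx = -16·(0) = 0;  2·(3)·(4)·∫sin(4x)·cos(5x) dx = 24·(-8/9) = -64/3.
  So ∫_0^π u² dx = 2*π + 9*π/2 + 8*π + 0 + 0 − 64/3 = -64/3 + 29*π/2.
  (u')² squared terms: (-20)²·∫sin(5x)² dx = 400·π/2 = 200*π;  (-2)²·∫cos(x)² dx = 4·π/2 = 2*π;  (12)²·∫cos(4x)² dx = 144·π/2 = 72*π.
  (u')² cross terms: 2·(-20)·(-2)·∫sin(5x)·cos(x) dx = 80·(0) = 0;  2·(-20)·(12)·∫sin(5x)·cos(4x) dx = -480·(10/9) = -1600/3;  2·(-2)·(12)·∫cos(x)·cos(4x) dx = -48·(0) = 0.
  So ∫_0^π (u')² dx = 200*π + 2*π + 72*π + 0 − 1600/3 + 0 = -1600/3 + 274*π.
||u||_{H^1}^2 = (-64/3 + 29*π/2) + (-1600/3 + 274*π) = -1664/3 + 577*π/2.


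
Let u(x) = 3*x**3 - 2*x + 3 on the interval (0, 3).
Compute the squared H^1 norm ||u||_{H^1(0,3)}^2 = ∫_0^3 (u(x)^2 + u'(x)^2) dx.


||u||_{H^1}^2 = 435873/70

The H^1 norm (squared) on an interval (0, L) is
  ||u||_{H^1}^2 = ∫_0^L u(x)^2 dx + ∫_0^L u'(x)^2 dx.
Compute u'(x) = 9*x**2 - 2.
Then u(x)^2 = 9*x**6 - 12*x**4 + 18*x**3 + 4*x**2 - 12*x + 9 and u'(x)^2 = 81*x**4 - 36*x**2 + 4.
Integrate each monomial from 0 to 3 using ∫_0^3 c·x^n dx = c·3^(n+1)/(n+1):
  ∫_0^3 u(x)^2 dx = ∫_0^3 (9*x^6 - 12*x^4 + 18*x^3 + 4*x^2 - 12*x + 9) dx. Term by term:
    ∫_0^3 9*x^6 dx = 19683/7;  ∫_0^3 -12*x^4 dx = -2916/5;  ∫_0^3 18*x^3 dx = 729/2;
    ∫_0^3 4*x^2 dx = 36;  ∫_0^3 -12*x dx = -54;  ∫_0^3 9 dx = 27.
  Sum: 19683/7 − 2916/5 + 729/2 + 36 − 54 + 27 = 182151/70.
  ∫_0^3 u'(x)^2 dx = ∫_0^3 (81*x^4 - 36*x^2 + 4) dx. Term by term:
    ∫_0^3 81*x^4 dx = 19683/5;  ∫_0^3 -36*x^2 dx = -324;  ∫_0^3 4 dx = 12.
  Sum: 19683/5 − 324 + 12 = 18123/5.
Adding: ||u||_{H^1}^2 = 182151/70 + 18123/5 = 435873/70.


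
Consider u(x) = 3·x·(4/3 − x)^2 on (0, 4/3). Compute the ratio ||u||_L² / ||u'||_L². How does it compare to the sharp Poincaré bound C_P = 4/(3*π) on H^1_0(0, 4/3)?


||u||_L² / ||u'||_L² = 2*sqrt(14)/21 < C_P = 4/(3*π).

u(x) = 3·x·(4/3 − x)^2, so u'(x) = (x - 4/3)*(9*x - 4).
u(x) = 3·x·(4/3 − x)^2 vanishes at x = 0 and x = 4/3, so u ∈ H^1_0(0, 4/3). Differentiate via the product rule and integrate the resulting polynomials term by term.
  ∫_0^4/3 u² dx = ∫_0^4/3 (9*x^6 - 48*x^5 + 96*x^4 - 256*x^3/3 + 256*x^2/9) dx. Term by term:
    ∫_0^4/3 9*x^6 dx = 16384/1701;  ∫_0^4/3 -48*x^5 dx = -32768/729;  ∫_0^4/3 96*x^4 dx = 32768/405;
    ∫_0^4/3 -256*x^3/3 dx = -16384/243;  ∫_0^4/3 256*x^2/9 dx = 16384/729.
  Sum: 16384/1701 − 32768/729 + 32768/405 − 16384/243 + 16384/729 = 16384/25515.
  ∫_0^4/3 (u')² dx = ∫_0^4/3 (81*x^4 - 288*x^3 + 352*x^2 - 512*x/3 + 256/9) dx. Term by term:
    ∫_0^4/3 81*x^4 dx = 1024/15;  ∫_0^4/3 -288*x^3 dx = -2048/9;  ∫_0^4/3 352*x^2 dx = 22528/81;
    ∫_0^4/3 -512*x/3 dx = -4096/27;  ∫_0^4/3 256/9 dx = 1024/27.
  Sum: 1024/15 − 2048/9 + 22528/81 − 4096/27 + 1024/27 = 2048/405.
∫_0^4/3 u² dx = 16384/25515, so ||u||_L² = 128*sqrt(35)/945.
∫_0^4/3 (u')² dx = 2048/405, so ||u'||_L² = 32*sqrt(10)/45.
Ratio ||u||_L² / ||u'||_L² = 2*sqrt(14)/21.
Sharp Poincaré constant on H^1_0(0, 4/3) is C_P = L/π = 4/(3*π), achieved by sin(3*π/4·x).
A polynomial bump cannot attain the sharp Poincaré constant (only the first sine eigenfunction does), so the ratio is strictly less than C_P, consistent with ||u||_L² ≤ C_P ||u'||_L².


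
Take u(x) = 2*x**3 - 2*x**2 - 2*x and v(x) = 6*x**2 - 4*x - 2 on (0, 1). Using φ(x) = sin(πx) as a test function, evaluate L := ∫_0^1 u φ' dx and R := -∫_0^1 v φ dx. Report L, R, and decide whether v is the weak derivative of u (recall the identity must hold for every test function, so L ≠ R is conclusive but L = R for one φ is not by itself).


LHS = 2/π + 24/π^3, RHS = 2/π + 24/π^3. Yes, v = u' weakly.

u(x) = 2*x**3 - 2*x**2 - 2*x, classical derivative u'(x) = 6*x**2 - 4*x - 2.
φ(x) = sin(πx), so φ'(x) = π*cos(π*x).
Note φ(0) = φ(1) = 0, so the boundary term u·φ vanishes.
LHS = ∫_0^1 u(x) φ'(x) dx = ∫_0^1 (2*π*x^3*cos(π*x) - 2*π*x^2*cos(π*x) - 2*π*x*cos(π*x)) dx. Term by term:
  ∫_0^1 -2*π*x*cos(π*x) dx = 4/π;  ∫_0^1 -2*π*x^2*cos(π*x) dx = 4/π;  ∫_0^1 2*π*x^3*cos(π*x) dx = -6/π + 24/π^3.
Sum: 4/π + 4/π + -6/π + 24/π^3 = 2/π + 24/π^3.
So LHS = 2/π + 24/π^3.
∫_0^1 v(x) φ(x) dx = ∫_0^1 (6*x^2*sin(π*x) - 4*x*sin(π*x) - 2*sin(π*x)) dx. Term by term:
  ∫_0^1 -2*sin(π*x) dx = -4/π;  ∫_0^1 -4*x*sin(π*x) dx = -4/π;  ∫_0^1 6*x^2*sin(π*x) dx = -24/π^3 + 6/π.
Sum: -4/π − 4/π + -24/π^3 + 6/π = -24/π^3 - 2/π.
So RHS = -∫_0^1 v(x) φ(x) dx = 2/π + 24/π^3.
LHS = RHS, so the identity holds for this test φ.
Moreover u is smooth here and v(x) = u'(x) = 6*x**2 - 4*x - 2 pointwise, so the identity holds for every test function. Hence v is the weak derivative of u.


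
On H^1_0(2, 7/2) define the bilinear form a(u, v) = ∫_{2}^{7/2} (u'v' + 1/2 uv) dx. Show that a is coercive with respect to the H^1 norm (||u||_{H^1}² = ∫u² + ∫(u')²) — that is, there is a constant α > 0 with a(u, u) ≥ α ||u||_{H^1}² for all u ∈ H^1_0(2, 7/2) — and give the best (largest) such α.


α = (9 + 8*π^2)/(2*(9 + 4*π^2))

Coercivity of a(·,·) on H^1_0(2, 7/2) means a(u, u) ≥ α ||u||_{H^1}² for every u ∈ H^1_0.
The interval has length L = 3/2, and Poincaré/coercivity depend only on L. Here a(u, u) = ∫(u')² + (1/2)·∫u².
Here 0 < c = 1/2 < 1. The condition a(u,u) ≥ α||u||_{H^1}² reads (1−α)∫(u')² ≥ (α−c)∫u². Any admissible α is ≤ 1 (rapidly oscillating u have ∫u²/∫(u')² → 0), and α = 1 would force 0 ≥ (1−c)∫u², impossible since c < 1; so 1−α > 0. By the sharp Poincaré inequality on H^1_0 of an interval of length L, ∫(u')² ≥ (π/L)²∫u² with equality for the first sine mode sin(π(x−x₀)/L) (x₀ the left endpoint), so the inequality holds for all u iff (1−α)(π/L)² ≥ α − c, i.e. α ≤ ((π/L)² + c)/((π/L)² + 1) = (1 + c(L/π)²)/(1 + (L/π)²). With (π/L)² = 4*π^2/9 and c = 1/2, the largest admissible constant is α = ((π/L)² + c)/((π/L)² + 1).
Simplifying, α = (9 + 8*π^2)/(2*(9 + 4*π^2)).


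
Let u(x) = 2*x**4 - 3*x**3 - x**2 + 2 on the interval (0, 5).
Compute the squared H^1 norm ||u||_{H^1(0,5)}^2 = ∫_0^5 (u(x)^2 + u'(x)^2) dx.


||u||_{H^1}^2 = 92339395/126

The H^1 norm (squared) on an interval (0, L) is
  ||u||_{H^1}^2 = ∫_0^L u(x)^2 dx + ∫_0^L u'(x)^2 dx.
Compute u'(x) = 8*x**3 - 9*x**2 - 2*x.
Then u(x)^2 = 4*x**8 - 12*x**7 + 5*x**6 + 6*x**5 + 9*x**4 - 12*x**3 - 4*x**2 + 4 and u'(x)^2 = 64*x**6 - 144*x**5 + 49*x**4 + 36*x**3 + 4*x**2.
Integrate each monomial from 0 to 5 using ∫_0^5 c·x^n dx = c·5^(n+1)/(n+1):
  ∫_0^5 u(x)^2 dx = ∫_0^5 (4*x^8 - 12*x^7 + 5*x^6 + 6*x^5 + 9*x^4 - 12*x^3 - 4*x^2 + 4) dx. Term by term:
    ∫_0^5 4*x^8 dx = 7812500/9;  ∫_0^5 -12*x^7 dx = -1171875/2;  ∫_0^5 5*x^6 dx = 390625/7;
    ∫_0^5 6*x^5 dx = 15625;  ∫_0^5 9*x^4 dx = 5625;  ∫_0^5 -12*x^3 dx = -1875;
    ∫_0^5 -4*x^2 dx = -500/3;  ∫_0^5 4 dx = 20.
  Sum: 7812500/9 − 1171875/2 + 390625/7 + 15625 + 5625 − 1875 − 500/3 + 20 = 45000895/126.
  ∫_0^5 u'(x)^2 dx = ∫_0^5 (64*x^6 - 144*x^5 + 49*x^4 + 36*x^3 + 4*x^2) dx. Term by term:
    ∫_0^5 64*x^6 dx = 5000000/7;  ∫_0^5 -144*x^5 dx = -375000;  ∫_0^5 49*x^4 dx = 30625;
    ∫_0^5 36*x^3 dx = 5625;  ∫_0^5 4*x^2 dx = 500/3.
  Sum: 5000000/7 − 375000 + 30625 + 5625 + 500/3 = 7889750/21.
Adding: ||u||_{H^1}^2 = 45000895/126 + 7889750/21 = 92339395/126.


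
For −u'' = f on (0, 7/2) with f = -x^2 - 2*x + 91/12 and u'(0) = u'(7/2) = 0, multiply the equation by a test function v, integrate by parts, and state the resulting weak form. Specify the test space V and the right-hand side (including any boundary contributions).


V = H^1(0, 7/2) (no boundary constraint on v; u is determined up to an additive constant); weak form: ∫_0^7/2 u'v' dx = ∫_0^7/2 (-x^2 - 2*x + 91/12) v dx for all v ∈ V.

Multiply both sides by a test function v and integrate from 0 to 7/2:
  ∫_0^7/2 −u''(x) v(x) dx = ∫_0^7/2 f(x) v(x) dx.
Integrate the LHS by parts once:
  ∫_0^7/2 −u'' v dx = −[u'(x) v(x)]_0^7/2 + ∫_0^7/2 u'(x) v'(x) dx.
Thus ∫_0^7/2 u'(x) v'(x) dx = ∫_0^7/2 f(x) v(x) dx + [u'(x) v(x)]_0^7/2.
Choose V so that boundary terms are either known or forced to vanish.
u has homogeneous Neumann: u'(0) = u'(7/2) = 0. So [u' v]_0^7/2 = 0·v(7/2) − 0·v(0) = 0 for any v; take V = H^1(0, 7/2).
Weak formulation: find u (satisfying any essential BC) such that ∫_0^7/2 u'(x) v'(x) dx = ∫_0^7/2 f v dx for all v ∈ V (homogeneous Neumann, so boundary terms vanish).
Substituting f(x) = -x^2 - 2*x + 91/12, the right-hand side is ∫_0^7/2 (-x^2 - 2*x + 91/12) v dx.
Compatibility check (pure Neumann): taking v ≡ 1 ∈ V gives 0 = ∫_0^7/2 f dx + (0) − (0), i.e. ∫_0^7/2 f dx must equal u'(0) − u'(7/2) = 0. Indeed ∫_0^7/2 (-x^2 - 2*x + 91/12) dx = 0, so the data are compatible. The solution is then unique only up to an additive constant (fix it e.g. by requiring ∫_0^7/2 u dx = 0).


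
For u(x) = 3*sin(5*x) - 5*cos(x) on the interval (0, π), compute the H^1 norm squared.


||u||_{H^1(0,π)}^2 = 142*π

u'(x) = 5*sin(x) + 15*cos(5*x).
Expand u² and (u')² and integrate term by term on (0, π), using: for integers n ≥ 1, ∫_0^π sin²(nx) dx = ∫_0^π cos²(nx) dx = π/2; for n ≠ n', ∫_0^π sin(nx)sin(n'x) dx = ∫_0^π cos(nx)cos(n'x) dx = 0; and by product-to-sum, ∫_0^π sin(nx)cos(n'x) dx = ½∫_0^π [sin((n+n')x) + sin((n−n')x)] dx, which is 0 when n+n' is even and 2n/(n²−n'²) when n+n' is odd (it need not vanish on (0, π)).
  u² squared terms: (-5)²·∫cos(x)² dx = 25·π/2 = 25*π/2;  (3)²·∫sin(5x)² dx = 9·π/2 = 9*π/2.
  u² cross terms: 2·(-5)·(3)·∫cos(x)·sin(5x) dx = -30·(0) = 0.
  So ∫_0^π u² dx = 25*π/2 + 9*π/2 + 0 = 17*π.
  (u')² squared terms: (5)²·∫sin(x)² dx = 25·π/2 = 25*π/2;  (15)²·∫cos(5x)² dx = 225·π/2 = 225*π/2.
  (u')² cross terms: 2·(5)·(15)·∫sin(x)·cos(5x) dx = 150·(0) = 0.
  So ∫_0^π (u')² dx = 25*π/2 + 225*π/2 + 0 = 125*π.
||u||_{H^1}^2 = (17*π) + (125*π) = 142*π.


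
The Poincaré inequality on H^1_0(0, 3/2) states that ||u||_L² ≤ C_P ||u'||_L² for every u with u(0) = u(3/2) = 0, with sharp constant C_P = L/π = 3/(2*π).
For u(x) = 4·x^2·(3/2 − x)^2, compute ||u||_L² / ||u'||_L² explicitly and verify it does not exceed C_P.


||u||_L² / ||u'||_L² = sqrt(3)/4 < C_P = 3/(2*π).

u(x) = 4·x^2·(3/2 − x)^2, so u'(x) = 2*x*(2*x - 3)*(4*x - 3).
u(x) = 4·x^2·(3/2 − x)^2 vanishes at x = 0 and x = 3/2, so u ∈ H^1_0(0, 3/2). Differentiate via the product rule and integrate the resulting polynomials term by term.
  ∫_0^3/2 u² dx = ∫_0^3/2 (16*x^8 - 96*x^7 + 216*x^6 - 216*x^5 + 81*x^4) dx. Term by term:
    ∫_0^3/2 16*x^8 dx = 2187/32;  ∫_0^3/2 -96*x^7 dx = -19683/64;  ∫_0^3/2 216*x^6 dx = 59049/112;
    ∫_0^3/2 -216*x^5 dx = -6561/16;  ∫_0^3/2 81*x^4 dx = 19683/160.
  Sum: 2187/32 − 19683/64 + 59049/112 − 6561/16 + 19683/160 = 2187/2240.
  ∫_0^3/2 (u')² dx = ∫_0^3/2 (256*x^6 - 1152*x^5 + 1872*x^4 - 1296*x^3 + 324*x^2) dx. Term by term:
    ∫_0^3/2 256*x^6 dx = 4374/7;  ∫_0^3/2 -1152*x^5 dx = -2187;  ∫_0^3/2 1872*x^4 dx = 28431/10;
    ∫_0^3/2 -1296*x^3 dx = -6561/4;  ∫_0^3/2 324*x^2 dx = 729/2.
  Sum: 4374/7 − 2187 + 28431/10 − 6561/4 + 729/2 = 729/140.
∫_0^3/2 u² dx = 2187/2240, so ||u||_L² = 27*sqrt(105)/280.
∫_0^3/2 (u')² dx = 729/140, so ||u'||_L² = 27*sqrt(35)/70.
Ratio ||u||_L² / ||u'||_L² = sqrt(3)/4.
Sharp Poincaré constant on H^1_0(0, 3/2) is C_P = L/π = 3/(2*π), achieved by sin(2*π/3·x).
A polynomial bump cannot attain the sharp Poincaré constant (only the first sine eigenfunction does), so the ratio is strictly less than C_P, consistent with ||u||_L² ≤ C_P ||u'||_L².


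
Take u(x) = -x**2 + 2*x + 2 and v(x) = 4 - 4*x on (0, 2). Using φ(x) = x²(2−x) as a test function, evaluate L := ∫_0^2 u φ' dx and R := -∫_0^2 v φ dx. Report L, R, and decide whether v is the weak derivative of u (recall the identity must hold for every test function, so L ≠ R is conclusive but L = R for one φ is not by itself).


LHS = 8/15, RHS = 16/15. No, v is not the weak derivative of u.

u(x) = -x**2 + 2*x + 2, classical derivative u'(x) = 2 - 2*x.
φ(x) = x²(2−x), so φ'(x) = x*(4 - 3*x).
Note φ(0) = φ(2) = 0, so the boundary term u·φ vanishes.
LHS = ∫_0^2 u(x) φ'(x) dx = ∫_0^2 (3*x^4 - 10*x^3 + 2*x^2 + 8*x) dx. Term by term:
  ∫_0^2 3*x^4 dx = 96/5;  ∫_0^2 -10*x^3 dx = -40;  ∫_0^2 2*x^2 dx = 16/3;
  ∫_0^2 8*x dx = 16.
Sum: 96/5 − 40 + 16/3 + 16 = 8/15.
So LHS = 8/15.
∫_0^2 v(x) φ(x) dx = ∫_0^2 (4*x^4 - 12*x^3 + 8*x^2) dx. Term by term:
  ∫_0^2 4*x^4 dx = 128/5;  ∫_0^2 -12*x^3 dx = -48;  ∫_0^2 8*x^2 dx = 64/3.
Sum: 128/5 − 48 + 64/3 = -16/15.
So RHS = -∫_0^2 v(x) φ(x) dx = 16/15.
LHS − RHS = -8/15 ≠ 0, so the identity fails.
(For a valid weak derivative the identity must hold for EVERY test function, in particular this one. The failure shows v is NOT the weak derivative of u.)
Correct weak derivative would be u'(x) = 2 - 2*x.


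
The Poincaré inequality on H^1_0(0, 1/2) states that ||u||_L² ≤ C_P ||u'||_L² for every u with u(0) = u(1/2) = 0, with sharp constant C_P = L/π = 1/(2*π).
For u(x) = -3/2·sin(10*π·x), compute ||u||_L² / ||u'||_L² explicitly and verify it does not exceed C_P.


||u||_L² / ||u'||_L² = 1/(10*π) < C_P = 1/(2*π).

u(x) = -3/2·sin(10*π·x), so u'(x) = -15*π*cos(10*π*x).
Writing u(x) = A·sin(kπx/L) with A = -3/2 and k = 5, use ∫_0^L sin²(kπx/L) dx = L/2 and ∫_0^L cos²(kπx/L) dx = L/2.
u² = 9/4·sin²(10*π·x) and (u')² = 225*π^2·cos²(10*π·x), and each of sin², cos² integrates to L/2 = 1/4 over (0, 1/2).
∫_0^1/2 u² dx = 9/16, so ||u||_L² = 3/4.
∫_0^1/2 (u')² dx = 225*π^2/4, so ||u'||_L² = 15*π/2.
Ratio ||u||_L² / ||u'||_L² = 1/(10*π).
Sharp Poincaré constant on H^1_0(0, 1/2) is C_P = L/π = 1/(2*π), achieved by sin(2*π·x).
This is the k = 5 harmonic; the ratio L/(kπ) is strictly less than C_P = L/π, consistent with the sharp inequality ||u||_L² ≤ C_P ||u'||_L².


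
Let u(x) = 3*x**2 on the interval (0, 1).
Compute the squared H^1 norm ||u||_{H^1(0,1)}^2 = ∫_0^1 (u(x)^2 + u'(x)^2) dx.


||u||_{H^1}^2 = 69/5

The H^1 norm (squared) on an interval (0, L) is
  ||u||_{H^1}^2 = ∫_0^L u(x)^2 dx + ∫_0^L u'(x)^2 dx.
Compute u'(x) = 6*x.
Then u(x)^2 = 9*x**4 and u'(x)^2 = 36*x**2.
Integrate each monomial from 0 to 1 using ∫_0^1 c·x^n dx = c·1^(n+1)/(n+1):
  ∫_0^1 u(x)^2 dx = ∫_0^1 (9*x^4) dx. Term by term:
    ∫_0^1 9*x^4 dx = 9/5.
  ∫_0^1 u'(x)^2 dx = ∫_0^1 (36*x^2) dx. Term by term:
    ∫_0^1 36*x^2 dx = 12.
Adding: ||u||_{H^1}^2 = 9/5 + 12 = 69/5.


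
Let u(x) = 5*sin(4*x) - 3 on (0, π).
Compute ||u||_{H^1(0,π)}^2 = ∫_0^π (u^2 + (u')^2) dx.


||u||_{H^1(0,π)}^2 = 443*π/2

u'(x) = 20*cos(4*x).
Expand u² and (u')² and integrate term by term on (0, π), using: for integers n ≥ 1, ∫_0^π sin²(nx) dx = ∫_0^π cos²(nx) dx = π/2; for n ≠ n', ∫_0^π sin(nx)sin(n'x) dx = ∫_0^π cos(nx)cos(n'x) dx = 0; and by product-to-sum, ∫_0^π sin(nx)cos(n'x) dx = ½∫_0^π [sin((n+n')x) + sin((n−n')x)] dx, which is 0 when n+n' is even and 2n/(n²−n'²) when n+n' is odd (it need not vanish on (0, π)). For the constant mode: ∫_0^π 1 dx = π, ∫_0^π cos(nx) dx = 0, ∫_0^π sin(nx) dx = (1−(−1)^n)/n.
  u² squared terms: (-3)²·∫1 dx = 9·π = 9*π;  (5)²·∫sin(4x)² dx = 25·π/2 = 25*π/2.
  u² cross terms: 2·(-3)·(5)·∫1·sin(4x) dx = -30·(0) = 0.
  So ∫_0^π u² dx = 9*π + 25*π/2 + 0 = 43*π/2.
  (u')² squared terms: (20)²·∫cos(4x)² dx = 400·π/2 = 200*π.
  So ∫_0^π (u')² dx = 200*π.
||u||_{H^1}^2 = (43*π/2) + (200*π) = 443*π/2.


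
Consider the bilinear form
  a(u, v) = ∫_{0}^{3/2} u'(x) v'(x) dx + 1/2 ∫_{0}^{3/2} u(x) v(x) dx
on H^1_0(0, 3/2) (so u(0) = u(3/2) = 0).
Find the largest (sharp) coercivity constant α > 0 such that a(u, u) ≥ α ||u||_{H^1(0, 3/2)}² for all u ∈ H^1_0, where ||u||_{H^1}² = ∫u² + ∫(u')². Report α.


α = (9 + 8*π^2)/(2*(9 + 4*π^2))

Coercivity of a(·,·) on H^1_0(0, 3/2) means a(u, u) ≥ α ||u||_{H^1}² for every u ∈ H^1_0.
The interval has length L = 3/2, and Poincaré/coercivity depend only on L. Here a(u, u) = ∫(u')² + (1/2)·∫u².
Here 0 < c = 1/2 < 1. The condition a(u,u) ≥ α||u||_{H^1}² reads (1−α)∫(u')² ≥ (α−c)∫u². Any admissible α is ≤ 1 (rapidly oscillating u have ∫u²/∫(u')² → 0), and α = 1 would force 0 ≥ (1−c)∫u², impossible since c < 1; so 1−α > 0. By the sharp Poincaré inequality on H^1_0 of an interval of length L, ∫(u')² ≥ (π/L)²∫u² with equality for the first sine mode sin(π(x−x₀)/L) (x₀ the left endpoint), so the inequality holds for all u iff (1−α)(π/L)² ≥ α − c, i.e. α ≤ ((π/L)² + c)/((π/L)² + 1) = (1 + c(L/π)²)/(1 + (L/π)²). With (π/L)² = 4*π^2/9 and c = 1/2, the largest admissible constant is α = ((π/L)² + c)/((π/L)² + 1).
Simplifying, α = (9 + 8*π^2)/(2*(9 + 4*π^2)).


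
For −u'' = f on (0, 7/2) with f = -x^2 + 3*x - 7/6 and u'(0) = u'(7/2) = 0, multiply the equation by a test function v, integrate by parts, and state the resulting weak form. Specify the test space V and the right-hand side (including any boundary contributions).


V = H^1(0, 7/2) (no boundary constraint on v; u is determined up to an additive constant); weak form: ∫_0^7/2 u'v' dx = ∫_0^7/2 (-x^2 + 3*x - 7/6) v dx for all v ∈ V.

Multiply both sides by a test function v and integrate from 0 to 7/2:
  ∫_0^7/2 −u''(x) v(x) dx = ∫_0^7/2 f(x) v(x) dx.
Integrate the LHS by parts once:
  ∫_0^7/2 −u'' v dx = −[u'(x) v(x)]_0^7/2 + ∫_0^7/2 u'(x) v'(x) dx.
Thus ∫_0^7/2 u'(x) v'(x) dx = ∫_0^7/2 f(x) v(x) dx + [u'(x) v(x)]_0^7/2.
Choose V so that boundary terms are either known or forced to vanish.
u has homogeneous Neumann: u'(0) = u'(7/2) = 0. So [u' v]_0^7/2 = 0·v(7/2) − 0·v(0) = 0 for any v; take V = H^1(0, 7/2).
Weak formulation: find u (satisfying any essential BC) such that ∫_0^7/2 u'(x) v'(x) dx = ∫_0^7/2 f v dx for all v ∈ V (homogeneous Neumann, so boundary terms vanish).
Substituting f(x) = -x^2 + 3*x - 7/6, the right-hand side is ∫_0^7/2 (-x^2 + 3*x - 7/6) v dx.
Compatibility check (pure Neumann): taking v ≡ 1 ∈ V gives 0 = ∫_0^7/2 f dx + (0) − (0), i.e. ∫_0^7/2 f dx must equal u'(0) − u'(7/2) = 0. Indeed ∫_0^7/2 (-x^2 + 3*x - 7/6) dx = 0, so the data are compatible. The solution is then unique only up to an additive constant (fix it e.g. by requiring ∫_0^7/2 u dx = 0).


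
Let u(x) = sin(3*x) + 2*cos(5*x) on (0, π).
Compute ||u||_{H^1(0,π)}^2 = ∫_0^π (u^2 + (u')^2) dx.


||u||_{H^1(0,π)}^2 = 57*π

u'(x) = -10*sin(5*x) + 3*cos(3*x).
Expand u² and (u')² and integrate term by term on (0, π), using: for integers n ≥ 1, ∫_0^π sin²(nx) dx = ∫_0^π cos²(nx) dx = π/2; for n ≠ n', ∫_0^π sin(nx)sin(n'x) dx = ∫_0^π cos(nx)cos(n'x) dx = 0; and by product-to-sum, ∫_0^π sin(nx)cos(n'x) dx = ½∫_0^π [sin((n+n')x) + sin((n−n')x)] dx, which is 0 when n+n' is even and 2n/(n²−n'²) when n+n' is odd (it need not vanish on (0, π)).
  u² squared terms: (2)²·∫cos(5x)² dx = 4·π/2 = 2*π;  (1)²·∫sin(3x)² dx = 1·π/2 = π/2.
  u² cross terms: 2·(2)·(1)·∫cos(5x)·sin(3x) dx = 4·(0) = 0.
  So ∫_0^π u² dx = 2*π + π/2 + 0 = 5*π/2.
  (u')² squared terms: (-10)²·∫sin(5x)² dx = 100·π/2 = 50*π;  (3)²·∫cos(3x)² dx = 9·π/2 = 9*π/2.
  (u')² cross terms: 2·(-10)·(3)·∫sin(5x)·cos(3x) dx = -60·(0) = 0.
  So ∫_0^π (u')² dx = 50*π + 9*π/2 + 0 = 109*π/2.
||u||_{H^1}^2 = (5*π/2) + (109*π/2) = 57*π.


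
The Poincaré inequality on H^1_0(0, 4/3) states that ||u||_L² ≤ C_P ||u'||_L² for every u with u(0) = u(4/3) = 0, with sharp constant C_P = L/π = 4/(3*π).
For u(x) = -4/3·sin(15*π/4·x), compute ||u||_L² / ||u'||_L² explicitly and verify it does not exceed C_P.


||u||_L² / ||u'||_L² = 4/(15*π) < C_P = 4/(3*π).

u(x) = -4/3·sin(15*π/4·x), so u'(x) = -5*π*cos(15*π*x/4).
Writing u(x) = A·sin(kπx/L) with A = -4/3 and k = 5, use ∫_0^L sin²(kπx/L) dx = L/2 and ∫_0^L cos²(kπx/L) dx = L/2.
u² = 16/9·sin²(15*π/4·x) and (u')² = 25*π^2·cos²(15*π/4·x), and each of sin², cos² integrates to L/2 = 2/3 over (0, 4/3).
∫_0^4/3 u² dx = 32/27, so ||u||_L² = 4*sqrt(6)/9.
∫_0^4/3 (u')² dx = 50*π^2/3, so ||u'||_L² = 5*sqrt(6)*π/3.
Ratio ||u||_L² / ||u'||_L² = 4/(15*π).
Sharp Poincaré constant on H^1_0(0, 4/3) is C_P = L/π = 4/(3*π), achieved by sin(3*π/4·x).
This is the k = 5 harmonic; the ratio L/(kπ) is strictly less than C_P = L/π, consistent with the sharp inequality ||u||_L² ≤ C_P ||u'||_L².


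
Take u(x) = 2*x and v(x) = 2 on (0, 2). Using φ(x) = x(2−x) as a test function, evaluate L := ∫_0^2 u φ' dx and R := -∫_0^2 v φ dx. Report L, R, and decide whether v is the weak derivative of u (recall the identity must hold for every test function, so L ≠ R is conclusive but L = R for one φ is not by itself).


LHS = -8/3, RHS = -8/3. Yes, v = u' weakly.

u(x) = 2*x, classical derivative u'(x) = 2.
φ(x) = x(2−x), so φ'(x) = 2 - 2*x.
Note φ(0) = φ(2) = 0, so the boundary term u·φ vanishes.
LHS = ∫_0^2 u(x) φ'(x) dx = ∫_0^2 (-4*x^2 + 4*x) dx. Term by term:
  ∫_0^2 -4*x^2 dx = -32/3;  ∫_0^2 4*x dx = 8.
Sum: -32/3 + 8 = -8/3.
So LHS = -8/3.
∫_0^2 v(x) φ(x) dx = ∫_0^2 (-2*x^2 + 4*x) dx. Term by term:
  ∫_0^2 -2*x^2 dx = -16/3;  ∫_0^2 4*x dx = 8.
Sum: -16/3 + 8 = 8/3.
So RHS = -∫_0^2 v(x) φ(x) dx = -8/3.
LHS = RHS, so the identity holds for this test φ.
Moreover u is smooth here and v(x) = u'(x) = 2 pointwise, so the identity holds for every test function. Hence v is the weak derivative of u.


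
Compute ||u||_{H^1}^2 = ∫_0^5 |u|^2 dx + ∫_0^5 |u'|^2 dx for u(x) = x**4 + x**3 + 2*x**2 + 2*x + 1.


||u||_{H^1}^2 = 24258275/36

The H^1 norm (squared) on an interval (0, L) is
  ||u||_{H^1}^2 = ∫_0^L u(x)^2 dx + ∫_0^L u'(x)^2 dx.
Compute u'(x) = 4*x**3 + 3*x**2 + 4*x + 2.
Then u(x)^2 = x**8 + 2*x**7 + 5*x**6 + 8*x**5 + 10*x**4 + 10*x**3 + 8*x**2 + 4*x + 1 and u'(x)^2 = 16*x**6 + 24*x**5 + 41*x**4 + 40*x**3 + 28*x**2 + 16*x + 4.
Integrate each monomial from 0 to 5 using ∫_0^5 c·x^n dx = c·5^(n+1)/(n+1):
  ∫_0^5 u(x)^2 dx = ∫_0^5 (x^8 + 2*x^7 + 5*x^6 + 8*x^5 + 10*x^4 + 10*x^3 + 8*x^2 + 4*x + 1) dx. Term by term:
    ∫_0^5 x^8 dx = 1953125/9;  ∫_0^5 2*x^7 dx = 390625/4;  ∫_0^5 5*x^6 dx = 390625/7;
    ∫_0^5 8*x^5 dx = 62500/3;  ∫_0^5 10*x^4 dx = 6250;  ∫_0^5 10*x^3 dx = 3125/2;
    ∫_0^5 8*x^2 dx = 1000/3;  ∫_0^5 4*x dx = 50;  ∫_0^5 1 dx = 5.
  Sum: 1953125/9 + 390625/4 + 390625/7 + 62500/3 + 6250 + 3125/2 + 1000/3 + 50 + 5 = 100675985/252.
  ∫_0^5 u'(x)^2 dx = ∫_0^5 (16*x^6 + 24*x^5 + 41*x^4 + 40*x^3 + 28*x^2 + 16*x + 4) dx. Term by term:
    ∫_0^5 16*x^6 dx = 1250000/7;  ∫_0^5 24*x^5 dx = 62500;  ∫_0^5 41*x^4 dx = 25625;
    ∫_0^5 40*x^3 dx = 6250;  ∫_0^5 28*x^2 dx = 3500/3;  ∫_0^5 16*x dx = 200;
    ∫_0^5 4 dx = 20.
  Sum: 1250000/7 + 62500 + 25625 + 6250 + 3500/3 + 200 + 20 = 5760995/21.
Adding: ||u||_{H^1}^2 = 100675985/252 + 5760995/21 = 24258275/36.
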